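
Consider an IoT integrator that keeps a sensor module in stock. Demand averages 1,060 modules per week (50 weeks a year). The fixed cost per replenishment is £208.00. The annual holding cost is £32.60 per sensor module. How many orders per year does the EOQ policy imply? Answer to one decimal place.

N ≈ 64.4 orders per year

Annual demand D = 1,060 × 50 = 53,000.
EOQ = √(2DS/H) = √(2 × 53,000 × 208 / 32.6) ≈ 822.39.
Orders per year = D / Q* = 53,000 / 822.39 ≈ 64.447.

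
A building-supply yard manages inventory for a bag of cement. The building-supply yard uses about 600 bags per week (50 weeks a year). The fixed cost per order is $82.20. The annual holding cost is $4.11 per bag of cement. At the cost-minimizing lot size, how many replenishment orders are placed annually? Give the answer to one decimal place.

Annual demand D = 600 × 50 = 30,000.
Q* = √(2DS/H) = √(2 × 30,000 × 82.2 / 4.11) ≈ 1095.45.
Orders per year = D / Q* = 30,000 / 1095.45 ≈ 27.386.

N ≈ 27.4 orders per year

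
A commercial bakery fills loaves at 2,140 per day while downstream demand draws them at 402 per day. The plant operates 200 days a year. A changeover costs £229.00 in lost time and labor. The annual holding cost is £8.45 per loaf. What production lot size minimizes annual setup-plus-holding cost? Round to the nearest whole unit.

Q* ≈ 2,316 loaves

Annual demand D = 402 × 200 = 80,400.
Production build-up factor (1 − d/p) = 1 − 402/2,140 = 0.8121.
Q* = √(2DS / (H(1 − d/p))) = √(2 × 80,400 × 229 / (8.45 × 0.8121)).
= √(36,823,200 / 6.8627) ≈ 2316.405.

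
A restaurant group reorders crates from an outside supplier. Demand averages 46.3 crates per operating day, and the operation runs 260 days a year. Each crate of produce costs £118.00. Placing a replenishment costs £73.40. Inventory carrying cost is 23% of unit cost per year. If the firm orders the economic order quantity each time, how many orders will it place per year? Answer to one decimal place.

Annual demand D = 46.3 × 260 = 12,038.
Holding cost H = 0.23 × £118.00 = £27.1400 per unit per year.
EOQ = √(2DS/H) = √(2 × 12,038 × 73.4 / 27.14) ≈ 255.17.
Orders per year = D / Q* = 12,038 / 255.17 ≈ 47.176.

N ≈ 47.2 orders per year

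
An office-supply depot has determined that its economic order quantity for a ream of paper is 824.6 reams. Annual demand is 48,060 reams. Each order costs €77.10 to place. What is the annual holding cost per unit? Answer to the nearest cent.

The basic EOQ model gives Q* = √(2DS/H); rearrange for the unknown.
From Q* = √(2DS/H): H = 2DS / Q*² = 2 × 48,060 × 77.1 / 824.6² = 10.8989.

H ≈ €10.90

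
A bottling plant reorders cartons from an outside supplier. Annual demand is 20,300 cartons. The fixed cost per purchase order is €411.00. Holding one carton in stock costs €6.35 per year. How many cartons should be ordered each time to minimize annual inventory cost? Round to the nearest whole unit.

Q* ≈ 1,621 cartons

EOQ = √(2DS / H) = √(2 × 20,300 × 411 / 6.35).
= √(16,686,600 / 6.35) = √2,627,811.0236 ≈ 1621.052.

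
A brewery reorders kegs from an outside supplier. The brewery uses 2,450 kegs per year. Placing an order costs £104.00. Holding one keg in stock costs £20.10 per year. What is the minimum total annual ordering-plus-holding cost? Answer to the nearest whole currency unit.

TC* ≈ £3,200

The optimal lot size = √(2DS/H) = √(2 × 2,450 × 104 / 20.1) ≈ 159.23.
At Q*, ordering cost (D/Q*)S equals holding cost (Q*/2)H, each = √(DSH/2).
Minimum total = √(2DSH) = √(2 × 2,450 × 104 × 20.1) ≈ 3200.462.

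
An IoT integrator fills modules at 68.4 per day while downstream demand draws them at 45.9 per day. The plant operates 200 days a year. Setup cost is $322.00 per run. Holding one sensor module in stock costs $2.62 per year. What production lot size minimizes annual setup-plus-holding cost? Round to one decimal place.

Q* ≈ 2,619.1 modules

Annual demand D = 45.9 × 200 = 9,180.
Production build-up factor (1 − d/p) = 1 − 45.9/68.4 = 0.3289.
Q* = √(2DS / (H(1 − d/p))) = √(2 × 9,180 × 322 / (2.62 × 0.3289)).
= √(5,911,920 / 0.8618) ≈ 2619.090.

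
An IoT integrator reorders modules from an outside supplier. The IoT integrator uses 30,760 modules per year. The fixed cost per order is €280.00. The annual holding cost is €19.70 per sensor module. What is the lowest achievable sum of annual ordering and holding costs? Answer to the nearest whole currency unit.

Q* = √(2DS/H) = √(2 × 30,760 × 280 / 19.7) ≈ 935.09.
At the optimum the two cost components are equal, so total cost = 2·(Q*/2)H = Q*·H.
Minimum total = √(2DSH) = √(2 × 30,760 × 280 × 19.7) ≈ 18421.301.

TC* ≈ €18,421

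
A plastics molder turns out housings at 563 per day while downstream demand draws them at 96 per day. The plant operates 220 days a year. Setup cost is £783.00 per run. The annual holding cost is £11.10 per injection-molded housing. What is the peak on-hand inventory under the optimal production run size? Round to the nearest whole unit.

I_max ≈ 1,572 housings

Annual demand D = 96 × 220 = 21,120.
Production build-up factor (1 − d/p) = 1 − 96/563 = 0.8295.
Q* = √(2DS / (H(1 − d/p))) = √(2 × 21,120 × 783 / (11.1 × 0.8295)).
= √(33,073,920 / 9.2073) ≈ 1895.296.
Maximum inventory = Q*(1 − d/p) = 1895.296 × 0.8295 ≈ 1572.120.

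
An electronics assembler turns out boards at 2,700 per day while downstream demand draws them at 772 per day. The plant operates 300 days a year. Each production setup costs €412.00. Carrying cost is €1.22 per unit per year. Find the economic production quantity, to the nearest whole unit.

Q* ≈ 14,801 boards

Annual demand D = 772 × 300 = 231,600.
Production build-up factor (1 − d/p) = 1 − 772/2,700 = 0.7141.
Q* = √(2DS / (H(1 − d/p))) = √(2 × 231,600 × 412 / (1.22 × 0.7141)).
= √(190,838,400 / 0.8712) ≈ 14800.669.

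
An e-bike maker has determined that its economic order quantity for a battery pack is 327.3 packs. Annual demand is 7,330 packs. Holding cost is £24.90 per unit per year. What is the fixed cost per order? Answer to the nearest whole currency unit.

S ≈ £182

The basic EOQ model gives Q* = √(2DS/H); rearrange for the unknown.
From Q* = √(2DS/H): S = Q*²H / (2D) = 327.3² × 24.9 / (2 × 7,330) = 181.9522.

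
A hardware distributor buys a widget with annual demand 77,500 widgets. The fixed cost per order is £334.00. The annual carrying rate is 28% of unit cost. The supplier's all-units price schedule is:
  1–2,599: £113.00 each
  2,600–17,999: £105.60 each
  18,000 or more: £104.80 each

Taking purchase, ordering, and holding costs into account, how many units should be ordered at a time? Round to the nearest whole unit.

Holding cost per unit per year at price C is H = 0.28·C.
Candidates are each tier's EOQ (if it falls in that tier) and each price-break quantity.
EOQ at £113.00 = 1279.1 (feasible in tier 1): TC = 77,500×£113.00 + (77,500/1279.1)×334 + (1279.1/2)×0.28×£113.00 = £8,797,972.25.
EOQ at £105.60 = 1323.2 < 2600, so use break Q=2600: TC = 77,500×£105.60 + (77,500/2600.0)×334 + (2600.0/2)×0.28×£105.60 = £8,232,394.17.
EOQ at £104.80 = 1328.2 < 18000, so use break Q=18000: TC = 77,500×£104.80 + (77,500/18000.0)×334 + (18000.0/2)×0.28×£104.80 = £8,387,534.06.
Lowest total cost is £8,232,394.17 at Q = 2600.0.

Q* ≈ 2,600 widgets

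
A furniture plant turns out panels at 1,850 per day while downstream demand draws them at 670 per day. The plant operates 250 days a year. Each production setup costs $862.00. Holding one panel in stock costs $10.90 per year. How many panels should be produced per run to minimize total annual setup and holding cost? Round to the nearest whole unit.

Annual demand D = 670 × 250 = 167,500.
Production build-up factor (1 − d/p) = 1 − 670/1,850 = 0.6378.
Q* = √(2DS / (H(1 − d/p))) = √(2 × 167,500 × 862 / (10.9 × 0.6378)).
= √(288,770,000 / 6.9524) ≈ 6444.773.

Q* ≈ 6,445 panels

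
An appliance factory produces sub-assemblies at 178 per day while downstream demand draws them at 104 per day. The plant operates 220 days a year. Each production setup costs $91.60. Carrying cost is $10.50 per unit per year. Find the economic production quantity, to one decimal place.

Q* ≈ 979.9 sub-assemblies

Annual demand D = 104 × 220 = 22,880.
Production build-up factor (1 − d/p) = 1 − 104/178 = 0.4157.
Q* = √(2DS / (H(1 − d/p))) = √(2 × 22,880 × 91.6 / (10.5 × 0.4157)).
= √(4,191,616 / 4.3652) ≈ 979.919.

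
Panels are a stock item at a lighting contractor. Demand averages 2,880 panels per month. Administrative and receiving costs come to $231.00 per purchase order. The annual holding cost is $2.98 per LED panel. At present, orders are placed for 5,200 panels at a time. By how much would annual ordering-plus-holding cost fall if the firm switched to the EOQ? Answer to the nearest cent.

Extra cost ≈ $2,385.38 per year

Annual demand D = 2,880 × 12 = 34,560.
EOQ = √(2DS/H) = √(2 × 34,560 × 231 / 2.98) ≈ 2314.73.
Cost at Q* = (D/Q*)S + (Q*/2)H = √(2DSH) ≈ $6,897.89.
Cost at Q = 5,200: (34,560/5,200)×231 + (5,200/2)×2.98 = $1,535.26 + $7,748.00 = $9,283.26.
Excess = $9,283.26 − $6,897.89 = $2,385.38.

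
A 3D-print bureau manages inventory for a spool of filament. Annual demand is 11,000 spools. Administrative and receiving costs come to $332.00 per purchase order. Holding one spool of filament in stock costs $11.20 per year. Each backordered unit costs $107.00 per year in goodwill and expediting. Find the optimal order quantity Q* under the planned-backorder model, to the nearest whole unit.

With planned backorders, Q* = √(2DS/H) · √((H+B)/B).
√(2DS/H) = √(2 × 11,000 × 332 / 11.2) = 807.554.
√((H+B)/B) = √((11.2+107)/107) = 1.0510.
Q* ≈ 848.766.

Q* ≈ 849 spools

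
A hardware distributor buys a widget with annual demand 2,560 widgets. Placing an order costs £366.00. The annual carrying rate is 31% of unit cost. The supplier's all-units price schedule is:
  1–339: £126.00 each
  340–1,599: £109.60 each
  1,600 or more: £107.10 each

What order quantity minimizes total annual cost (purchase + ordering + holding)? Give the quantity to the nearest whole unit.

Holding cost per unit per year at price C is H = 0.31·C.
For each price level, check whether its EOQ is feasible; otherwise the best quantity at that price is the breakpoint.
EOQ at £126.00 = 219.0 (feasible in tier 1): TC = 2,560×£126.00 + (2,560/219.0)×366 + (219.0/2)×0.31×£126.00 = £331,115.43.
EOQ at £109.60 = 234.8 < 340, so use break Q=340: TC = 2,560×£109.60 + (2,560/340.0)×366 + (340.0/2)×0.31×£109.60 = £289,107.68.
EOQ at £107.10 = 237.6 < 1600, so use break Q=1600: TC = 2,560×£107.10 + (2,560/1600.0)×366 + (1600.0/2)×0.31×£107.10 = £301,322.40.
Lowest total cost is £289,107.68 at Q = 340.0.

Q* ≈ 340 widgets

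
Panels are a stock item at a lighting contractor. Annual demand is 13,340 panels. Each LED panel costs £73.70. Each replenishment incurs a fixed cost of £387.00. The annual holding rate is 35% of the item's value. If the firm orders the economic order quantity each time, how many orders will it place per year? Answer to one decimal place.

N ≈ 21.1 orders per year

Holding cost H = 0.35 × £73.70 = £25.7950 per unit per year.
Q* = √(2DS/H) = √(2 × 13,340 × 387 / 25.795) ≈ 632.67.
Orders per year = D / Q* = 13,340 / 632.67 ≈ 21.085.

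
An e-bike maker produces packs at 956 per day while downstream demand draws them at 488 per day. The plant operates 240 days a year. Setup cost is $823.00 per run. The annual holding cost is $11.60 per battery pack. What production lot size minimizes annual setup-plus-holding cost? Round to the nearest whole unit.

Annual demand D = 488 × 240 = 117,120.
Production build-up factor (1 − d/p) = 1 − 488/956 = 0.4895.
Q* = √(2DS / (H(1 − d/p))) = √(2 × 117,120 × 823 / (11.6 × 0.4895)).
= √(192,779,520 / 5.6787) ≈ 5826.496.

Q* ≈ 5,826 packs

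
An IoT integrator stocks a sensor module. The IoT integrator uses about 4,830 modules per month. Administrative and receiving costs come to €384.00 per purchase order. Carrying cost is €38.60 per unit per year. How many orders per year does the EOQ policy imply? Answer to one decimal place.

N ≈ 54.0 orders per year

Annual demand D = 4,830 × 12 = 57,960.
Q* = √(2DS/H) = √(2 × 57,960 × 384 / 38.6) ≈ 1073.87.
Orders per year = D / Q* = 57,960 / 1073.87 ≈ 53.973.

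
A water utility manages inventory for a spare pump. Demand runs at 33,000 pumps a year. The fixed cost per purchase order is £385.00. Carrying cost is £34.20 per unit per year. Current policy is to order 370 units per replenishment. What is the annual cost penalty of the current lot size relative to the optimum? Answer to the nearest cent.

Extra cost ≈ £11,185.66 per year

EOQ = √(2DS/H) = √(2 × 33,000 × 385 / 34.2) ≈ 861.96.
Cost at Q* = (D/Q*)S + (Q*/2)H = √(2DSH) ≈ £29,479.18.
Cost at Q = 370: (33,000/370)×385 + (370/2)×34.2 = £34,337.84 + £6,327.00 = £40,664.84.
Excess = £40,664.84 − £29,479.18 = £11,185.66.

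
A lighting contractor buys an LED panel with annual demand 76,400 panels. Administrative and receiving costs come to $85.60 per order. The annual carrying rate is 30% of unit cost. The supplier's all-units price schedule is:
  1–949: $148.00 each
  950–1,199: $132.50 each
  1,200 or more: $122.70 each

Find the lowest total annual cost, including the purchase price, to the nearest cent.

Holding cost per unit per year at price C is H = 0.30·C.
For each price level, check whether its EOQ is feasible; otherwise the best quantity at that price is the breakpoint.
EOQ at $148.00 = 542.8 (feasible in tier 1): TC = 76,400×$148.00 + (76,400/542.8)×85.6 + (542.8/2)×0.30×$148.00 = $11,331,298.50.
EOQ at $132.50 = 573.6 < 950, so use break Q=950: TC = 76,400×$132.50 + (76,400/950.0)×85.6 + (950.0/2)×0.30×$132.50 = $10,148,765.29.
EOQ at $122.70 = 596.1 < 1200, so use break Q=1200: TC = 76,400×$122.70 + (76,400/1200.0)×85.6 + (1200.0/2)×0.30×$122.70 = $9,401,815.87.
Lowest total cost among the candidates is at Q = 1200.0.

TC* ≈ $9,401,815.87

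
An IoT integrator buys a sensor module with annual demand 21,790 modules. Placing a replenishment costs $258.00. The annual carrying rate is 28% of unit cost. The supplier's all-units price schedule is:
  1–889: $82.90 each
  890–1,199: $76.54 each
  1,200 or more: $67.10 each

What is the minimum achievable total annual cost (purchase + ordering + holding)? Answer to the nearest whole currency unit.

Holding cost per unit per year at price C is H = 0.28·C.
Evaluate total cost at each tier's feasible EOQ or, if the EOQ is below the tier, at the tier's minimum quantity.
EOQ at $82.90 = 696.0 (feasible in tier 1): TC = 21,790×$82.90 + (21,790/696.0)×258 + (696.0/2)×0.28×$82.90 = $1,822,546.10.
EOQ at $76.54 = 724.3 < 890, so use break Q=890: TC = 21,790×$76.54 + (21,790/890.0)×258 + (890.0/2)×0.28×$76.54 = $1,683,660.14.
EOQ at $67.10 = 773.6 < 1200, so use break Q=1200: TC = 21,790×$67.10 + (21,790/1200.0)×258 + (1200.0/2)×0.28×$67.10 = $1,478,066.65.
Lowest total cost among the candidates is at Q = 1200.0.

TC* ≈ $1,478,067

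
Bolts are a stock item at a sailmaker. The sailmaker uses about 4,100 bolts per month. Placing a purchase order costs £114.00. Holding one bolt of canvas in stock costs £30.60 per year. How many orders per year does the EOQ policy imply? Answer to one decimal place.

Annual demand D = 4,100 × 12 = 49,200.
The optimal lot size = √(2DS/H) = √(2 × 49,200 × 114 / 30.6) ≈ 605.47.
Orders per year = D / Q* = 49,200 / 605.47 ≈ 81.260.

N ≈ 81.3 orders per year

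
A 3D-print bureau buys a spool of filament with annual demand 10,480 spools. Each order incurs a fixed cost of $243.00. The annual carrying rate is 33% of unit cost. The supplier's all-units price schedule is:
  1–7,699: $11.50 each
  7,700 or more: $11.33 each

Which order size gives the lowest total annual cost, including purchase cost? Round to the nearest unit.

Q* ≈ 1,158 spools

Holding cost per unit per year at price C is H = 0.33·C.
Candidates are each tier's EOQ (if it falls in that tier) and each price-break quantity.
EOQ at $11.50 = 1158.5 (feasible in tier 1): TC = 10,480×$11.50 + (10,480/1158.5)×243 + (1158.5/2)×0.33×$11.50 = $124,916.48.
EOQ at $11.33 = 1167.2 < 7700, so use break Q=7700: TC = 10,480×$11.33 + (10,480/7700.0)×243 + (7700.0/2)×0.33×$11.33 = $133,463.90.
Lowest total cost is $124,916.48 at Q = 1158.5.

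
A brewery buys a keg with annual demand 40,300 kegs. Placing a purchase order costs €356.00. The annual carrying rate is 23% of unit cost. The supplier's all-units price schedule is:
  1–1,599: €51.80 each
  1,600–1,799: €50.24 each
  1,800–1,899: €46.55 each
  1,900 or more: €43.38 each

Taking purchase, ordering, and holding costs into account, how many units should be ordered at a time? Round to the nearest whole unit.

Holding cost per unit per year at price C is H = 0.23·C.
Candidates are each tier's EOQ (if it falls in that tier) and each price-break quantity.
EOQ at €51.80 = 1551.9 (feasible in tier 1): TC = 40,300×€51.80 + (40,300/1551.9)×356 + (1551.9/2)×0.23×€51.80 = €2,106,029.34.
EOQ at €50.24 = 1575.8 < 1600, so use break Q=1600: TC = 40,300×€50.24 + (40,300/1600.0)×356 + (1600.0/2)×0.23×€50.24 = €2,042,882.91.
EOQ at €46.55 = 1637.1 < 1800, so use break Q=1800: TC = 40,300×€46.55 + (40,300/1800.0)×356 + (1800.0/2)×0.23×€46.55 = €1,893,571.29.
EOQ at €43.38 = 1695.8 < 1900, so use break Q=1900: TC = 40,300×€43.38 + (40,300/1900.0)×356 + (1900.0/2)×0.23×€43.38 = €1,765,243.48.
Lowest total cost is €1,765,243.48 at Q = 1900.0.

Q* ≈ 1,900 kegs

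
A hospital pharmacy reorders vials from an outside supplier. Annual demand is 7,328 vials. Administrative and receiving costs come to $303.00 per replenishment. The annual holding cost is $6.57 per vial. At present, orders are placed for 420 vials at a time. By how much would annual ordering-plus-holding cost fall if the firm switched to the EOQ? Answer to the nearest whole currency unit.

Extra cost ≈ $1,265 per year

EOQ = √(2DS/H) = √(2 × 7,328 × 303 / 6.57) ≈ 822.14.
Cost at Q* = (D/Q*)S + (Q*/2)H = √(2DSH) ≈ $5,401.47.
Cost at Q = 420: (7,328/420)×303 + (420/2)×6.57 = $5,286.63 + $1,379.70 = $6,666.33.
Excess = $6,666.33 − $5,401.47 = $1,264.86.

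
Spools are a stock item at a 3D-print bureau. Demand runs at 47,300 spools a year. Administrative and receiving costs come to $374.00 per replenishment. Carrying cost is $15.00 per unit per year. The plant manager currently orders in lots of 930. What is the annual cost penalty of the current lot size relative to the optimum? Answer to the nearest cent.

Extra cost ≈ $2,959.66 per year

EOQ = √(2DS/H) = √(2 × 47,300 × 374 / 15) ≈ 1535.80.
Cost at Q* = (D/Q*)S + (Q*/2)H = √(2DSH) ≈ $23,037.06.
Cost at Q = 930: (47,300/930)×374 + (930/2)×15 = $19,021.72 + $6,975.00 = $25,996.72.
Excess = $25,996.72 − $23,037.06 = $2,959.66.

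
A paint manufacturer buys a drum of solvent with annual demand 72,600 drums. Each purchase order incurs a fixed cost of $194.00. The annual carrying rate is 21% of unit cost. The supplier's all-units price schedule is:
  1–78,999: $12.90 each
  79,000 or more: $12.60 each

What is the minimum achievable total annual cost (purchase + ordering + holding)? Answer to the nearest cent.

Holding cost per unit per year at price C is H = 0.21·C.
Candidates are each tier's EOQ (if it falls in that tier) and each price-break quantity.
EOQ at $12.90 = 3224.6 (feasible in tier 1): TC = 72,600×$12.90 + (72,600/3224.6)×194 + (3224.6/2)×0.21×$12.90 = $945,275.52.
EOQ at $12.60 = 3262.8 < 79000, so use break Q=79000: TC = 72,600×$12.60 + (72,600/79000.0)×194 + (79000.0/2)×0.21×$12.60 = $1,019,455.28.
Lowest total cost among the candidates is at Q = 3224.6.

TC* ≈ $945,275.52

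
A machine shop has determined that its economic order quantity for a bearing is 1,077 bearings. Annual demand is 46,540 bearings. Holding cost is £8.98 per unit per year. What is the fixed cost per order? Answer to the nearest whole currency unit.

The basic EOQ model gives Q* = √(2DS/H); rearrange for the unknown.
From Q* = √(2DS/H): S = Q*²H / (2D) = 1,077² × 8.98 / (2 × 46,540) = 111.9055.

S ≈ £112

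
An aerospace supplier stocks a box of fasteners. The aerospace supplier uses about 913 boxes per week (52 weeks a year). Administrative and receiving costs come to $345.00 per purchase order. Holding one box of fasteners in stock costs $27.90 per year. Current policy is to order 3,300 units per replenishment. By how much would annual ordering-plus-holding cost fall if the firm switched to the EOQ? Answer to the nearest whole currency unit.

Extra cost ≈ $20,767 per year

Annual demand D = 913 × 52 = 47,476.
EOQ = √(2DS/H) = √(2 × 47,476 × 345 / 27.9) ≈ 1083.58.
Cost at Q* = (D/Q*)S + (Q*/2)H = √(2DSH) ≈ $30,231.78.
Cost at Q = 3,300: (47,476/3,300)×345 + (3,300/2)×27.9 = $4,963.40 + $46,035.00 = $50,998.40.
Excess = $50,998.40 − $30,231.78 = $20,766.62.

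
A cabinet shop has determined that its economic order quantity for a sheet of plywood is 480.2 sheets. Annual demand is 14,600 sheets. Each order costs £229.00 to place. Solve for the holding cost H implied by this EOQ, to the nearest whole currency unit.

Invert the EOQ relation Q*² = 2DS/H.
From Q* = √(2DS/H): H = 2DS / Q*² = 2 × 14,600 × 229 / 480.2² = 28.9984.

H ≈ £29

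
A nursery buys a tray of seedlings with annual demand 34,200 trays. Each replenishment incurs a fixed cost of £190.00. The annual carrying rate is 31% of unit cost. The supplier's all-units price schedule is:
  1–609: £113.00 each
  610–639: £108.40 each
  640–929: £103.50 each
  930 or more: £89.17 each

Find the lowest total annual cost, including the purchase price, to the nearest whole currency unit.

Holding cost per unit per year at price C is H = 0.31·C.
For each price level, check whether its EOQ is feasible; otherwise the best quantity at that price is the breakpoint.
Tier 1 (£113.00): EOQ = 609.1 exceeds tier's upper bound 609, so this tier is dominated.
EOQ at £108.40 = 621.9 (feasible in tier 2): TC = 34,200×£108.40 + (34,200/621.9)×190 + (621.9/2)×0.31×£108.40 = £3,728,177.79.
EOQ at £103.50 = 636.4 < 640, so use break Q=640: TC = 34,200×£103.50 + (34,200/640.0)×190 + (640.0/2)×0.31×£103.50 = £3,560,120.33.
EOQ at £89.17 = 685.7 < 930, so use break Q=930: TC = 34,200×£89.17 + (34,200/930.0)×190 + (930.0/2)×0.31×£89.17 = £3,069,454.95.
Lowest total cost among the candidates is at Q = 930.0.

TC* ≈ £3,069,455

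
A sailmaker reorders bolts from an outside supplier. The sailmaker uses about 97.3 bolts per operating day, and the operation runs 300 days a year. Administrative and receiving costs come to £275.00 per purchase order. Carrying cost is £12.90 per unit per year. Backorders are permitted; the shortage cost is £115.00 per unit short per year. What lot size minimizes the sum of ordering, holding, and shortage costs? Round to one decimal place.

Annual demand D = 97.3 × 300 = 29,190.
With planned backorders, Q* = √(2DS/H) · √((H+B)/B).
√(2DS/H) = √(2 × 29,190 × 275 / 12.9) = 1115.587.
√((H+B)/B) = √((12.9+115)/115) = 1.0546.
Q* ≈ 1176.494.

Q* ≈ 1,176.5 bolts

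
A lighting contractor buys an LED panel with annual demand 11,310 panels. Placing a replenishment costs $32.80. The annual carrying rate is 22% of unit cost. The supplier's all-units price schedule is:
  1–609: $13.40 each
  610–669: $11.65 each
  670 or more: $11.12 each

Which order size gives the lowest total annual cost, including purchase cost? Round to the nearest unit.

Q* ≈ 670 panels

Holding cost per unit per year at price C is H = 0.22·C.
For each price level, check whether its EOQ is feasible; otherwise the best quantity at that price is the breakpoint.
EOQ at $13.40 = 501.7 (feasible in tier 1): TC = 11,310×$13.40 + (11,310/501.7)×32.8 + (501.7/2)×0.22×$13.40 = $153,032.93.
EOQ at $11.65 = 538.0 < 610, so use break Q=610: TC = 11,310×$11.65 + (11,310/610.0)×32.8 + (610.0/2)×0.22×$11.65 = $133,151.36.
EOQ at $11.12 = 550.7 < 670, so use break Q=670: TC = 11,310×$11.12 + (11,310/670.0)×32.8 + (670.0/2)×0.22×$11.12 = $127,140.43.
Lowest total cost is $127,140.43 at Q = 670.0.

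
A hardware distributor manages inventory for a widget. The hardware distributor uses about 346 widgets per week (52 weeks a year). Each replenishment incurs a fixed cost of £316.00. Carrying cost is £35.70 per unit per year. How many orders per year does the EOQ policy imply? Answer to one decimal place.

Annual demand D = 346 × 52 = 17,992.
Q* = √(2DS/H) = √(2 × 17,992 × 316 / 35.7) ≈ 564.37.
Orders per year = D / Q* = 17,992 / 564.37 ≈ 31.880.

N ≈ 31.9 orders per year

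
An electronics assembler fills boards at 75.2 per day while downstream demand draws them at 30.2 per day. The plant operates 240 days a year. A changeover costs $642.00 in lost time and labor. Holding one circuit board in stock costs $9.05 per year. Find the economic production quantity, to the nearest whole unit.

Annual demand D = 30.2 × 240 = 7,248.
Production build-up factor (1 − d/p) = 1 − 30.2/75.2 = 0.5984.
Q* = √(2DS / (H(1 − d/p))) = √(2 × 7,248 × 642 / (9.05 × 0.5984)).
= √(9,306,432 / 5.4156) ≈ 1310.901.

Q* ≈ 1,311 boards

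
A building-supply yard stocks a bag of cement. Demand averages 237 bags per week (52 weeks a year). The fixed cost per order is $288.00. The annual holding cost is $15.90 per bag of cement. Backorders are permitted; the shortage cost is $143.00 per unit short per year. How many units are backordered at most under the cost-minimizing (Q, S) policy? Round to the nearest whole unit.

Annual demand D = 237 × 52 = 12,324.
With planned backorders, Q* = √(2DS/H) · √((H+B)/B).
√(2DS/H) = √(2 × 12,324 × 288 / 15.9) = 668.172.
√((H+B)/B) = √((15.9+143)/143) = 1.0541.
Q* ≈ 704.340.
S* = Q* · H/(H+B) = 704.340 × 15.9/158.9 ≈ 70.478.

S* ≈ 70 bags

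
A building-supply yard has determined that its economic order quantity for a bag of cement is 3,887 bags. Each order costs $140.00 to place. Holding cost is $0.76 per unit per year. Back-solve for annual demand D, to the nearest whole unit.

The basic EOQ model gives Q* = √(2DS/H); rearrange for the unknown.
From Q* = √(2DS/H): D = Q*²H / (2S) = 3,887² × 0.76 / (2 × 140) = 41009.516.

D ≈ 41,010 bags per year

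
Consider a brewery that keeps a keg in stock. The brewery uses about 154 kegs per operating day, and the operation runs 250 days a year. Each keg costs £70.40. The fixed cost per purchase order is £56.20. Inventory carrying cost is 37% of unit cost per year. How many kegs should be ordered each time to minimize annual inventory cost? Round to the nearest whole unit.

Annual demand D = 154 × 250 = 38,500.
Holding cost H = 0.37 × £70.40 = £26.0480 per unit per year.
EOQ = √(2DS / H) = √(2 × 38,500 × 56.2 / 26.048).
= √(4,327,400 / 26.048) = √166,131.7568 ≈ 407.593.

Q* ≈ 408 kegs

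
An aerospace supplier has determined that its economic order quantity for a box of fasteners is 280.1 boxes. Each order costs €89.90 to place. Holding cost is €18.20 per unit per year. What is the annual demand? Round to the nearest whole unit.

Squaring Q* = √(2DS/H) gives Q*² = 2DS/H.
From Q* = √(2DS/H): D = Q*²H / (2S) = 280.1² × 18.2 / (2 × 89.9) = 7941.598.

D ≈ 7,942 boxes per year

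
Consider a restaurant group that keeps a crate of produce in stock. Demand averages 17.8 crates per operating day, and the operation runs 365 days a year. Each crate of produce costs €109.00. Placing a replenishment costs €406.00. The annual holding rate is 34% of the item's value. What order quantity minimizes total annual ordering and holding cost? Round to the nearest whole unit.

Q* ≈ 377 crates

Annual demand D = 17.8 × 365 = 6,497.
Holding cost H = 0.34 × €109.00 = €37.0600 per unit per year.
EOQ = √(2DS / H) = √(2 × 6,497 × 406 / 37.06).
= √(5,275,564 / 37.06) = √142,351.9698 ≈ 377.296.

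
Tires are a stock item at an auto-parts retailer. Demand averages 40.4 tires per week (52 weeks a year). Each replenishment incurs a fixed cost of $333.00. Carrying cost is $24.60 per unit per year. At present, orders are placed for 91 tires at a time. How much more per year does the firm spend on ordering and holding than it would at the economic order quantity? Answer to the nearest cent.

Annual demand D = 40.4 × 52 = 2,100.8.
EOQ = √(2DS/H) = √(2 × 2,100.8 × 333 / 24.6) ≈ 238.49.
Cost at Q* = (D/Q*)S + (Q*/2)H = √(2DSH) ≈ $5,866.74.
Cost at Q = 91: (2,100.8/91)×333 + (91/2)×24.6 = $7,687.54 + $1,119.30 = $8,806.84.
Excess = $8,806.84 − $5,866.74 = $2,940.10.

Extra cost ≈ $2,940.10 per year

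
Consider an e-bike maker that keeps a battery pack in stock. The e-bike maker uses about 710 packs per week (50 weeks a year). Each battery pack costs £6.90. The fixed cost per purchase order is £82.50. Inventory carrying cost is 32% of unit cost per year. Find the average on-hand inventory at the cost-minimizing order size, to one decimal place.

Annual demand D = 710 × 50 = 35,500.
Holding cost H = 0.32 × £6.90 = £2.2080 per unit per year.
The optimal lot size = √(2DS/H) = √(2 × 35,500 × 82.5 / 2.208) ≈ 1628.76.
Average inventory = Q*/2 ≈ 1628.76 / 2 = 814.379.

Average inventory ≈ 814.4 packs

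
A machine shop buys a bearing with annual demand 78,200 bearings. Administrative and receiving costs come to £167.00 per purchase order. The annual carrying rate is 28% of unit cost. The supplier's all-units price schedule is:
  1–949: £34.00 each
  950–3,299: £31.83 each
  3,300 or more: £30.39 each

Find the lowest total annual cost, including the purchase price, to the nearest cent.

TC* ≈ £2,394,495.57

Holding cost per unit per year at price C is H = 0.28·C.
For each price level, check whether its EOQ is feasible; otherwise the best quantity at that price is the breakpoint.
Tier 1 (£34.00): EOQ = 1656.4 exceeds tier's upper bound 949, so this tier is dominated.
EOQ at £31.83 = 1711.9 (feasible in tier 2): TC = 78,200×£31.83 + (78,200/1711.9)×167 + (1711.9/2)×0.28×£31.83 = £2,504,363.17.
EOQ at £30.39 = 1752.0 < 3300, so use break Q=3300: TC = 78,200×£30.39 + (78,200/3300.0)×167 + (3300.0/2)×0.28×£30.39 = £2,394,495.57.
Lowest total cost among the candidates is at Q = 3300.0.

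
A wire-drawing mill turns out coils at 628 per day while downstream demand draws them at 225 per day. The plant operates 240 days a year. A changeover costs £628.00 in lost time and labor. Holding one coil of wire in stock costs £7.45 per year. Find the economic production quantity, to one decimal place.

Annual demand D = 225 × 240 = 54,000.
Production build-up factor (1 − d/p) = 1 − 225/628 = 0.6417.
Q* = √(2DS / (H(1 − d/p))) = √(2 × 54,000 × 628 / (7.45 × 0.6417)).
= √(67,824,000 / 4.7808) ≈ 3766.525.

Q* ≈ 3,766.5 coils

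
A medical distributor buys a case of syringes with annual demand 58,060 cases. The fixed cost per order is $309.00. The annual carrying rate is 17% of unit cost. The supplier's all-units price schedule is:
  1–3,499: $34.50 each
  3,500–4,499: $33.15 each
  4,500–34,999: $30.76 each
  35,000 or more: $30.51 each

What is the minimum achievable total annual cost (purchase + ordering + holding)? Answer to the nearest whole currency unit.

TC* ≈ $1,801,678

Holding cost per unit per year at price C is H = 0.17·C.
For each price level, check whether its EOQ is feasible; otherwise the best quantity at that price is the breakpoint.
EOQ at $34.50 = 2473.4 (feasible in tier 1): TC = 58,060×$34.50 + (58,060/2473.4)×309 + (2473.4/2)×0.17×$34.50 = $2,017,576.64.
EOQ at $33.15 = 2523.3 < 3500, so use break Q=3500: TC = 58,060×$33.15 + (58,060/3500.0)×309 + (3500.0/2)×0.17×$33.15 = $1,939,676.99.
EOQ at $30.76 = 2619.5 < 4500, so use break Q=4500: TC = 58,060×$30.76 + (58,060/4500.0)×309 + (4500.0/2)×0.17×$30.76 = $1,801,678.09.
EOQ at $30.51 = 2630.2 < 35000, so use break Q=35000: TC = 58,060×$30.51 + (58,060/35000.0)×309 + (35000.0/2)×0.17×$30.51 = $1,862,690.44.
Lowest total cost among the candidates is at Q = 4500.0.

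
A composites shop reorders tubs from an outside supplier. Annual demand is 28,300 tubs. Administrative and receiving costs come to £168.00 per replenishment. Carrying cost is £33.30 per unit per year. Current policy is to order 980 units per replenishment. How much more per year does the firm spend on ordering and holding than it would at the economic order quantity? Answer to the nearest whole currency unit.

Extra cost ≈ £3,374 per year

EOQ = √(2DS/H) = √(2 × 28,300 × 168 / 33.3) ≈ 534.37.
Cost at Q* = (D/Q*)S + (Q*/2)H = √(2DSH) ≈ £17,794.47.
Cost at Q = 980: (28,300/980)×168 + (980/2)×33.3 = £4,851.43 + £16,317.00 = £21,168.43.
Excess = £21,168.43 − £17,794.47 = £3,373.96.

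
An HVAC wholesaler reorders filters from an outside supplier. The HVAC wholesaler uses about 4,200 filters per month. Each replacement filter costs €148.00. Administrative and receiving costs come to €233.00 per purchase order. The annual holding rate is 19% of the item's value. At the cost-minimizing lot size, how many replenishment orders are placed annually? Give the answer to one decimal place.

N ≈ 55.1 orders per year

Annual demand D = 4,200 × 12 = 50,400.
Holding cost H = 0.19 × €148.00 = €28.1200 per unit per year.
The optimal lot size = √(2DS/H) = √(2 × 50,400 × 233 / 28.12) ≈ 913.90.
Orders per year = D / Q* = 50,400 / 913.90 ≈ 55.148.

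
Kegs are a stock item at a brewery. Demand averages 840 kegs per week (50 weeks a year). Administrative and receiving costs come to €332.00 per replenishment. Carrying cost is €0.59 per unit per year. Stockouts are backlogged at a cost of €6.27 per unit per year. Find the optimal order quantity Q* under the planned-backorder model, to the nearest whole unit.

Q* ≈ 7,191 kegs

Annual demand D = 840 × 50 = 42,000.
With planned backorders, Q* = √(2DS/H) · √((H+B)/B).
√(2DS/H) = √(2 × 42,000 × 332 / 0.59) = 6875.158.
√((H+B)/B) = √((0.59+6.27)/6.27) = 1.0460.
Q* ≈ 7191.359.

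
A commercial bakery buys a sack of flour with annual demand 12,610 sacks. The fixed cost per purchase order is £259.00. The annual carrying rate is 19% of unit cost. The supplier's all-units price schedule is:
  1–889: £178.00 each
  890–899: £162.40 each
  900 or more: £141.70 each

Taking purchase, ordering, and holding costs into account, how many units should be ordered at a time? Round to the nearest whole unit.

Holding cost per unit per year at price C is H = 0.19·C.
Candidates are each tier's EOQ (if it falls in that tier) and each price-break quantity.
EOQ at £178.00 = 439.5 (feasible in tier 1): TC = 12,610×£178.00 + (12,610/439.5)×259 + (439.5/2)×0.19×£178.00 = £2,259,443.09.
EOQ at £162.40 = 460.1 < 890, so use break Q=890: TC = 12,610×£162.40 + (12,610/890.0)×259 + (890.0/2)×0.19×£162.40 = £2,065,264.57.
EOQ at £141.70 = 492.6 < 900, so use break Q=900: TC = 12,610×£141.70 + (12,610/900.0)×259 + (900.0/2)×0.19×£141.70 = £1,802,581.23.
Lowest total cost is £1,802,581.23 at Q = 900.0.

Q* ≈ 900 sacks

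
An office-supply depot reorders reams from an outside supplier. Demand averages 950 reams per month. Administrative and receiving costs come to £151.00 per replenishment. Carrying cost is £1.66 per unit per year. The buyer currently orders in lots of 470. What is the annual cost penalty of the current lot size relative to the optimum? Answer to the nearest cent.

Annual demand D = 950 × 12 = 11,400.
EOQ = √(2DS/H) = √(2 × 11,400 × 151 / 1.66) ≈ 1440.13.
Cost at Q* = (D/Q*)S + (Q*/2)H = √(2DSH) ≈ £2,390.62.
Cost at Q = 470: (11,400/470)×151 + (470/2)×1.66 = £3,662.55 + £390.10 = £4,052.65.
Excess = £4,052.65 − £2,390.62 = £1,662.04.

Extra cost ≈ £1,662.04 per year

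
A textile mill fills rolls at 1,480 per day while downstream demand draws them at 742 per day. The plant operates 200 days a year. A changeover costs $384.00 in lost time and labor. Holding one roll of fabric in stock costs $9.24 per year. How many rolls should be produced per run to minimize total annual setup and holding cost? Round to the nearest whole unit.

Q* ≈ 4,974 rolls

Annual demand D = 742 × 200 = 148,400.
Production build-up factor (1 − d/p) = 1 − 742/1,480 = 0.4986.
Q* = √(2DS / (H(1 − d/p))) = √(2 × 148,400 × 384 / (9.24 × 0.4986)).
= √(113,971,200 / 4.6075) ≈ 4973.524.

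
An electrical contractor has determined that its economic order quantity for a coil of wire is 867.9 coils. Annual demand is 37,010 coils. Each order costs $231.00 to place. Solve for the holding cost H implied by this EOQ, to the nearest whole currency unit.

Invert the EOQ relation Q*² = 2DS/H.
From Q* = √(2DS/H): H = 2DS / Q*² = 2 × 37,010 × 231 / 867.9² = 22.6998.

H ≈ $23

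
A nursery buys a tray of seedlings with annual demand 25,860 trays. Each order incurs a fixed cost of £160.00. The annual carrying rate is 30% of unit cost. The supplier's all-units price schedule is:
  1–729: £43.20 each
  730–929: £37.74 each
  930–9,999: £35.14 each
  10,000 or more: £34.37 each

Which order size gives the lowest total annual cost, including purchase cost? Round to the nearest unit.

Q* ≈ 930 trays

Holding cost per unit per year at price C is H = 0.30·C.
Candidates are each tier's EOQ (if it falls in that tier) and each price-break quantity.
Tier 1 (£43.20): EOQ = 799.1 exceeds tier's upper bound 729, so this tier is dominated.
EOQ at £37.74 = 854.9 (feasible in tier 2): TC = 25,860×£37.74 + (25,860/854.9)×160 + (854.9/2)×0.30×£37.74 = £985,635.85.
EOQ at £35.14 = 886.0 < 930, so use break Q=930: TC = 25,860×£35.14 + (25,860/930.0)×160 + (930.0/2)×0.30×£35.14 = £918,071.46.
EOQ at £34.37 = 895.9 < 10000, so use break Q=10000: TC = 25,860×£34.37 + (25,860/10000.0)×160 + (10000.0/2)×0.30×£34.37 = £940,776.96.
Lowest total cost is £918,071.46 at Q = 930.0.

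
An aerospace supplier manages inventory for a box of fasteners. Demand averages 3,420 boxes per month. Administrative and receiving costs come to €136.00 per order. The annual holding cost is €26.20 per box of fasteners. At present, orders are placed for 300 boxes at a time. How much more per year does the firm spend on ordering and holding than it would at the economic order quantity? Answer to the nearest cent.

Extra cost ≈ €5,433.12 per year

Annual demand D = 3,420 × 12 = 41,040.
EOQ = √(2DS/H) = √(2 × 41,040 × 136 / 26.2) ≈ 652.74.
Cost at Q* = (D/Q*)S + (Q*/2)H = √(2DSH) ≈ €17,101.68.
Cost at Q = 300: (41,040/300)×136 + (300/2)×26.2 = €18,604.80 + €3,930.00 = €22,534.80.
Excess = €22,534.80 − €17,101.68 = €5,433.12.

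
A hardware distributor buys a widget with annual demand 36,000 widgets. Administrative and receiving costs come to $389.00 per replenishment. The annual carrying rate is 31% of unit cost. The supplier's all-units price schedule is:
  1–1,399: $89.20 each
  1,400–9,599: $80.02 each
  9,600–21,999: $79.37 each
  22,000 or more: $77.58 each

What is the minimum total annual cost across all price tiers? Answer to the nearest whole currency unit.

Holding cost per unit per year at price C is H = 0.31·C.
For each price level, check whether its EOQ is feasible; otherwise the best quantity at that price is the breakpoint.
EOQ at $89.20 = 1006.4 (feasible in tier 1): TC = 36,000×$89.20 + (36,000/1006.4)×389 + (1006.4/2)×0.31×$89.20 = $3,239,029.43.
EOQ at $80.02 = 1062.6 < 1400, so use break Q=1400: TC = 36,000×$80.02 + (36,000/1400.0)×389 + (1400.0/2)×0.31×$80.02 = $2,908,087.20.
EOQ at $79.37 = 1066.9 < 9600, so use break Q=9600: TC = 36,000×$79.37 + (36,000/9600.0)×389 + (9600.0/2)×0.31×$79.37 = $2,976,881.31.
EOQ at $77.58 = 1079.2 < 22000, so use break Q=22000: TC = 36,000×$77.58 + (36,000/22000.0)×389 + (22000.0/2)×0.31×$77.58 = $3,058,064.35.
Lowest total cost among the candidates is at Q = 1400.0.

TC* ≈ $2,908,087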